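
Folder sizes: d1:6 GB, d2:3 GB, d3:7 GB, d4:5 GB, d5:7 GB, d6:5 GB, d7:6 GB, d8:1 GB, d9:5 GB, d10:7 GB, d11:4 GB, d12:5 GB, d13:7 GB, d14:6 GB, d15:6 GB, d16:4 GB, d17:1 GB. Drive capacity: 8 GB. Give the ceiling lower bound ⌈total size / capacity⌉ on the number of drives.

11 drives

Total size = 6 + 3 + 7 + 5 + 7 + 5 + 6 + 1 + 5 + 7 + 4 + 5 + 7 + 6 + 6 + 4 + 1 = 85 GB.
⌈85 / 8⌉ = 11.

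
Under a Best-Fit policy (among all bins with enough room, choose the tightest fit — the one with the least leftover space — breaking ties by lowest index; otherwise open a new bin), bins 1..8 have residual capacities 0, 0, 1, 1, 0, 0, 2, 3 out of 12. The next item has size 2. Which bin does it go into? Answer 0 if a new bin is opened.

Bins with room: bin 7 (2), bin 8 (3).
Tightest fit is bin 7 with 2 free.

7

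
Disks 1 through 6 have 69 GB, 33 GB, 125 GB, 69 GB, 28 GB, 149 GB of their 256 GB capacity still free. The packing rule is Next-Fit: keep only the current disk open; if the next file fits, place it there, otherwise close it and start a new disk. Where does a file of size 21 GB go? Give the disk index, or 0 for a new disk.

Next-Fit only looks at disk 6, which has 149 GB free.
21 GB fits there.

6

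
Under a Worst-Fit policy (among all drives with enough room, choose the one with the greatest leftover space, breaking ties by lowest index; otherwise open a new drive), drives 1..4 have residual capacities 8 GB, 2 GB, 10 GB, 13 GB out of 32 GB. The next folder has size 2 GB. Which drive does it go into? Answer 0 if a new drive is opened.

4

Drives with room: drive 1 (8 GB), drive 2 (2 GB), drive 3 (10 GB), drive 4 (13 GB).
Most room is drive 4 with 13 GB free.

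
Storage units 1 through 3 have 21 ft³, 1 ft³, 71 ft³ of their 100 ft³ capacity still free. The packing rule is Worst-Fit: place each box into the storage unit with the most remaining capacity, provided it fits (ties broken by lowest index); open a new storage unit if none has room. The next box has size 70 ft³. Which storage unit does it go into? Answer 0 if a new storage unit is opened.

Storage units with room: storage unit 3 (71 ft³).
Most room is storage unit 3 with 71 ft³ free.

3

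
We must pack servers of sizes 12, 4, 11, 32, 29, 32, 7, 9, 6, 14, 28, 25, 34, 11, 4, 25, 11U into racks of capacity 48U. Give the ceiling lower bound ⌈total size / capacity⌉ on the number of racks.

Total size = 12 + 4 + 11 + 32 + 29 + 32 + 7 + 9 + 6 + 14 + 28 + 25 + 34 + 11 + 4 + 25 + 11 = 294U.
⌈294 / 48⌉ = 7.

7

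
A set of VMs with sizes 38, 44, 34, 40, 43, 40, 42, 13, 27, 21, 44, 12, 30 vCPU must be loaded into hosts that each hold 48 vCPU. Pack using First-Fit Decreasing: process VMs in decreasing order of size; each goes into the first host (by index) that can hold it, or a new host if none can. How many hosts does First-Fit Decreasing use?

Sorted descending: 44, 44, 43, 42, 40, 40, 38, 34, 30, 27, 21, 13, 12.
44 vCPU → host 1 (remaining 4 vCPU)
44 vCPU → host 2 (remaining 4 vCPU)
43 vCPU → host 3 (remaining 5 vCPU)
42 vCPU → host 4 (remaining 6 vCPU)
40 vCPU → host 5 (remaining 8 vCPU)
40 vCPU → host 6 (remaining 8 vCPU)
38 vCPU → host 7 (remaining 10 vCPU)
34 vCPU → host 8 (remaining 14 vCPU)
30 vCPU → host 9 (remaining 18 vCPU)
27 vCPU → host 10 (remaining 21 vCPU)
21 vCPU → host 10 (remaining 0 vCPU)
13 vCPU → host 8 (remaining 1 vCPU)
12 vCPU → host 9 (remaining 6 vCPU)
Final hosts: [44] [44] [43] [42] [40] [40] [38] [34,13] [30,12] [27,21].

10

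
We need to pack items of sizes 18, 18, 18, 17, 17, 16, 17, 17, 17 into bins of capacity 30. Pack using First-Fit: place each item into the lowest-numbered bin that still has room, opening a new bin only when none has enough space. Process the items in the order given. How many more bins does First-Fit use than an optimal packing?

0

First-Fit: [18] [18] [18] [17] [17] [16] [17] [17] [17] → 9 bins.
9 items exceed 15 (half the capacity), and no two of those can share a bin, so at least 9 bins are needed.
So 9 is already optimal.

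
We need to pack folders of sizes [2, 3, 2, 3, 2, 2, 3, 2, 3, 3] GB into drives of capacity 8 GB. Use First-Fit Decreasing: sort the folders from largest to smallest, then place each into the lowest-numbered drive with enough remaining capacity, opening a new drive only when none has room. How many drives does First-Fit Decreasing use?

4 drives

Sorted descending: 3, 3, 3, 3, 3, 2, 2, 2, 2, 2.
Put 3 GB in drive 1; 5 GB remain.
Put 3 GB in drive 1; 2 GB remain.
Put 3 GB in drive 2; 5 GB remain.
Put 3 GB in drive 2; 2 GB remain.
Put 3 GB in drive 3; 5 GB remain.
Put 2 GB in drive 1; 0 GB remain.
Put 2 GB in drive 2; 0 GB remain.
Put 2 GB in drive 3; 3 GB remain.
Put 2 GB in drive 3; 1 GB remain.
Put 2 GB in drive 4; 6 GB remain.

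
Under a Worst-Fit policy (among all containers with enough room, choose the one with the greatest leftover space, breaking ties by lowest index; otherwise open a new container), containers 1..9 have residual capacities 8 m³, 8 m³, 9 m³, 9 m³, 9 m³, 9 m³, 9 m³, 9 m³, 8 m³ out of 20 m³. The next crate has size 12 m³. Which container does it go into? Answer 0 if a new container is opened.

No container has ≥ 12 m³ free, so a new container is opened.

0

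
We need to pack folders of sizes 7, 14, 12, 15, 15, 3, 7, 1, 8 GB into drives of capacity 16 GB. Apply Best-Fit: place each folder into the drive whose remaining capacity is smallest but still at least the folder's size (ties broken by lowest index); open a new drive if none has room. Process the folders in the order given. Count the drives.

6

7 GB → drive 1 (remaining 9 GB)
14 GB → drive 2 (remaining 2 GB)
12 GB → drive 3 (remaining 4 GB)
15 GB → drive 4 (remaining 1 GB)
15 GB → drive 5 (remaining 1 GB)
3 GB → drive 3 (remaining 1 GB)
7 GB → drive 1 (remaining 2 GB)
1 GB → drive 3 (remaining 0 GB)
8 GB → drive 6 (remaining 8 GB)
Final drives: [7,7] [14] [12,3,1] [15] [15] [8].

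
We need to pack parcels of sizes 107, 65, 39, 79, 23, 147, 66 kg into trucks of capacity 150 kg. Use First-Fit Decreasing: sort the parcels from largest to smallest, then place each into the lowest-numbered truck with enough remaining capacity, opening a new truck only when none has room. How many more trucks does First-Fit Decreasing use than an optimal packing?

First-Fit Decreasing: [147] [107,39] [79,66] [65,23] → 4 trucks.
Total size 526 kg; any packing needs at least ⌈526/150⌉ = 4 trucks.
So 4 is already optimal.

0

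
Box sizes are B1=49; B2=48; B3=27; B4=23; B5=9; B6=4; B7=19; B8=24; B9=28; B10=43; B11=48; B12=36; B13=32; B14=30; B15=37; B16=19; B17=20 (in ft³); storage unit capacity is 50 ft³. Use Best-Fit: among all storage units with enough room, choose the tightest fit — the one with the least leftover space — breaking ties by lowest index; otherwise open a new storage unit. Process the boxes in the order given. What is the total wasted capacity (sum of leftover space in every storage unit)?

B1 (49 ft³) → storage unit 1 (remaining 1 ft³)
B2 (48 ft³) → storage unit 2 (remaining 2 ft³)
B3 (27 ft³) → storage unit 3 (remaining 23 ft³)
B4 (23 ft³) → storage unit 3 (remaining 0 ft³)
B5 (9 ft³) → storage unit 4 (remaining 41 ft³)
B6 (4 ft³) → storage unit 4 (remaining 37 ft³)
B7 (19 ft³) → storage unit 4 (remaining 18 ft³)
B8 (24 ft³) → storage unit 5 (remaining 26 ft³)
B9 (28 ft³) → storage unit 6 (remaining 22 ft³)
B10 (43 ft³) → storage unit 7 (remaining 7 ft³)
B11 (48 ft³) → storage unit 8 (remaining 2 ft³)
B12 (36 ft³) → storage unit 9 (remaining 14 ft³)
B13 (32 ft³) → storage unit 10 (remaining 18 ft³)
B14 (30 ft³) → storage unit 11 (remaining 20 ft³)
B15 (37 ft³) → storage unit 12 (remaining 13 ft³)
B16 (19 ft³) → storage unit 11 (remaining 1 ft³)
B17 (20 ft³) → storage unit 6 (remaining 2 ft³)
12 storage units × 50 ft³ = 600 ft³; used 496 ft³; unused 104 ft³.

104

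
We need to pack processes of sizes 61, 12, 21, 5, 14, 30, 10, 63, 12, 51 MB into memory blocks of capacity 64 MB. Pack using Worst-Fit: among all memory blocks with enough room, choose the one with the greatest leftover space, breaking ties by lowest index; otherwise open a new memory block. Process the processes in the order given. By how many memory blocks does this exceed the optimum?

Worst-Fit: [61] [12,21,5,14] [30,10,12] [63] [51] → 5 memory blocks.
Total size 279 MB; any packing needs at least ⌈279/64⌉ = 5 memory blocks.
So 5 is already optimal.

0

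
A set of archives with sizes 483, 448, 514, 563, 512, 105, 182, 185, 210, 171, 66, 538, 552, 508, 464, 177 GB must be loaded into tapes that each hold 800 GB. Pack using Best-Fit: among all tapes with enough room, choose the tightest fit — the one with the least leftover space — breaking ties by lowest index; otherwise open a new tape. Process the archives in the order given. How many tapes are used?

9

483 GB → tape 1 (remaining 317 GB)
448 GB → tape 2 (remaining 352 GB)
514 GB → tape 3 (remaining 286 GB)
563 GB → tape 4 (remaining 237 GB)
512 GB → tape 5 (remaining 288 GB)
105 GB → tape 4 (remaining 132 GB)
182 GB → tape 3 (remaining 104 GB)
185 GB → tape 5 (remaining 103 GB)
210 GB → tape 1 (remaining 107 GB)
171 GB → tape 2 (remaining 181 GB)
66 GB → tape 5 (remaining 37 GB)
538 GB → tape 6 (remaining 262 GB)
552 GB → tape 7 (remaining 248 GB)
508 GB → tape 8 (remaining 292 GB)
464 GB → tape 9 (remaining 336 GB)
177 GB → tape 2 (remaining 4 GB)
Final tapes: [483,210] [448,171,177] [514,182] [563,105] [512,185,66] [538] [552] [508] [464].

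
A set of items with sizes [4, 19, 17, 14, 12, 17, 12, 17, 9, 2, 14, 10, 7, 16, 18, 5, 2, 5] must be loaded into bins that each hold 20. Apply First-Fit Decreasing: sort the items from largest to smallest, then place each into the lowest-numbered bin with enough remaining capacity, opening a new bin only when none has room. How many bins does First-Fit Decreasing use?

Sorted descending: 19, 18, 17, 17, 17, 16, 14, 14, 12, 12, 10, 9, 7, 5, 5, 4, 2, 2.
19 → bin 1 (remaining 1)
18 → bin 2 (remaining 2)
17 → bin 3 (remaining 3)
17 → bin 4 (remaining 3)
17 → bin 5 (remaining 3)
16 → bin 6 (remaining 4)
14 → bin 7 (remaining 6)
14 → bin 8 (remaining 6)
12 → bin 9 (remaining 8)
12 → bin 10 (remaining 8)
10 → bin 11 (remaining 10)
9 → bin 11 (remaining 1)
7 → bin 9 (remaining 1)
5 → bin 7 (remaining 1)
5 → bin 8 (remaining 1)
4 → bin 6 (remaining 0)
2 → bin 2 (remaining 0)
2 → bin 3 (remaining 1)

11 bins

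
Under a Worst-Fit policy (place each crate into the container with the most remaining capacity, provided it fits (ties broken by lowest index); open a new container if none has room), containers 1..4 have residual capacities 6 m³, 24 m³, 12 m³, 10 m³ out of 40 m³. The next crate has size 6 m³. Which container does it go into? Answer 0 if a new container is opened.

Containers with room: container 1 (6 m³), container 2 (24 m³), container 3 (12 m³), container 4 (10 m³).
Most room is container 2 with 24 m³ free.

2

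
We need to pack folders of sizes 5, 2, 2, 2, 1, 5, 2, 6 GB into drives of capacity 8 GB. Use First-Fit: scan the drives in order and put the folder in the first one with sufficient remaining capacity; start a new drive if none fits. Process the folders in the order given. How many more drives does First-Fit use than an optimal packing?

First-Fit: [5,2,1] [2,2,2] [5] [6] → 4 drives.
Total size 25 GB; any packing needs at least ⌈25/8⌉ = 4 drives.
So 4 is already optimal.

0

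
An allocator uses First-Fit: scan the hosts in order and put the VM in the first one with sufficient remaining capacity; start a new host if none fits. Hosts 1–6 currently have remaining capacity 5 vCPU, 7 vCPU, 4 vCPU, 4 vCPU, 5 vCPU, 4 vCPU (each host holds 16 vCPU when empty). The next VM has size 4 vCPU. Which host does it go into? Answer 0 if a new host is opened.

1

Hosts with room: host 1 (5 vCPU), host 2 (7 vCPU), host 3 (4 vCPU), host 4 (4 vCPU), host 5 (5 vCPU), host 6 (4 vCPU).
The first with room is host 1.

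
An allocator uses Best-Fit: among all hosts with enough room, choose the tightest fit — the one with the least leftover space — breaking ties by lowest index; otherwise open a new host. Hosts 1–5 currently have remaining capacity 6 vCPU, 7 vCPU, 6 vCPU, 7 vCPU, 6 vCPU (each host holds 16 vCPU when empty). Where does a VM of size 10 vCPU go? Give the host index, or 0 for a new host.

0

No host has ≥ 10 vCPU free, so a new host is opened.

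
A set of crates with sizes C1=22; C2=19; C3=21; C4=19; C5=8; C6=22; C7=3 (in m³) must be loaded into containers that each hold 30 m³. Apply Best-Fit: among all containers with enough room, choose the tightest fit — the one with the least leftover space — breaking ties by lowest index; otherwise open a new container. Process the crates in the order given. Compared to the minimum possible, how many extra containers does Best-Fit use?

Best-Fit: [22,8] [19] [21] [19] [22,3] → 5 containers.
5 crates exceed 15 m³ (half the capacity), and no two of those can share a container, so at least 5 containers are needed.
So 5 is already optimal.

0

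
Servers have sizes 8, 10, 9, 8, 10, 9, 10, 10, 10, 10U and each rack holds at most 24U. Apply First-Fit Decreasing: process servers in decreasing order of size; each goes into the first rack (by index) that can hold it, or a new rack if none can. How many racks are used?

5 racks

Sorted descending: 10, 10, 10, 10, 10, 10, 9, 9, 8, 8.
rack 1: place 10U, 14U left
rack 1: place 10U, 4U left
rack 2: place 10U, 14U left
rack 2: place 10U, 4U left
rack 3: place 10U, 14U left
rack 3: place 10U, 4U left
rack 4: place 9U, 15U left
rack 4: place 9U, 6U left
rack 5: place 8U, 16U left
rack 5: place 8U, 8U left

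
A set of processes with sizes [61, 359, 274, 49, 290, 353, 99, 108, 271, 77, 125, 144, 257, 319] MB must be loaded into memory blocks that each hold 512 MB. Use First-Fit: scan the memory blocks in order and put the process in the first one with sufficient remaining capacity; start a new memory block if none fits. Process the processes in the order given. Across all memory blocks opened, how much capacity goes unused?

Put 61 MB in memory block 1; 451 MB remain.
Put 359 MB in memory block 1; 92 MB remain.
Put 274 MB in memory block 2; 238 MB remain.
Put 49 MB in memory block 1; 43 MB remain.
Put 290 MB in memory block 3; 222 MB remain.
Put 353 MB in memory block 4; 159 MB remain.
Put 99 MB in memory block 2; 139 MB remain.
Put 108 MB in memory block 2; 31 MB remain.
Put 271 MB in memory block 5; 241 MB remain.
Put 77 MB in memory block 3; 145 MB remain.
Put 125 MB in memory block 3; 20 MB remain.
Put 144 MB in memory block 4; 15 MB remain.
Put 257 MB in memory block 6; 255 MB remain.
Put 319 MB in memory block 7; 193 MB remain.
7 memory blocks × 512 MB = 3584 MB; used 2786 MB; unused 798 MB.

798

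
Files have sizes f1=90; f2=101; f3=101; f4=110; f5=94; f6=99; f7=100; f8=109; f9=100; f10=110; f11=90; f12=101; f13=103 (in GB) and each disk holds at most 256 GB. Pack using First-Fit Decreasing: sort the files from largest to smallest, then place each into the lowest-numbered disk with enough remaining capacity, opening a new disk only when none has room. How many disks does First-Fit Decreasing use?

7

Sorted descending: 110, 110, 109, 103, 101, 101, 101, 100, 100, 99, 94, 90, 90.
disk 1: place 110 GB, 146 GB left
disk 1: place 110 GB, 36 GB left
disk 2: place 109 GB, 147 GB left
disk 2: place 103 GB, 44 GB left
disk 3: place 101 GB, 155 GB left
disk 3: place 101 GB, 54 GB left
disk 4: place 101 GB, 155 GB left
disk 4: place 100 GB, 55 GB left
disk 5: place 100 GB, 156 GB left
disk 5: place 99 GB, 57 GB left
disk 6: place 94 GB, 162 GB left
disk 6: place 90 GB, 72 GB left
disk 7: place 90 GB, 166 GB left
Final disks: [110,110] [109,103] [101,101] [101,100] [100,99] [94,90] [90].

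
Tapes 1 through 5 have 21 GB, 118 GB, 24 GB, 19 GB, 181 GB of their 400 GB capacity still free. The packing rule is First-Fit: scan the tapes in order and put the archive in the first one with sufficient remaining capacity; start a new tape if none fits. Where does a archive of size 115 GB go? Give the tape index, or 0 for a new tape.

Tapes with room: tape 2 (118 GB), tape 5 (181 GB).
The first with room is tape 2.

2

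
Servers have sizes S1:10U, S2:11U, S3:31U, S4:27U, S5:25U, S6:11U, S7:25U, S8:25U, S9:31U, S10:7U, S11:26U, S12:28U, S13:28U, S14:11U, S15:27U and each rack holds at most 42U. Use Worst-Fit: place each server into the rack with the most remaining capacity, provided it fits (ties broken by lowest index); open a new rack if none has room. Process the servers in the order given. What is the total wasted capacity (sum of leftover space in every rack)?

139

Put S1 (10U) in rack 1; 32U remain.
Put S2 (11U) in rack 1; 21U remain.
Put S3 (31U) in rack 2; 11U remain.
Put S4 (27U) in rack 3; 15U remain.
Put S5 (25U) in rack 4; 17U remain.
Put S6 (11U) in rack 1; 10U remain.
Put S7 (25U) in rack 5; 17U remain.
Put S8 (25U) in rack 6; 17U remain.
Put S9 (31U) in rack 7; 11U remain.
Put S10 (7U) in rack 4; 10U remain.
Put S11 (26U) in rack 8; 16U remain.
Put S12 (28U) in rack 9; 14U remain.
Put S13 (28U) in rack 10; 14U remain.
Put S14 (11U) in rack 5; 6U remain.
Put S15 (27U) in rack 11; 15U remain.
11 racks × 42U = 462U; used 323U; unused 139U.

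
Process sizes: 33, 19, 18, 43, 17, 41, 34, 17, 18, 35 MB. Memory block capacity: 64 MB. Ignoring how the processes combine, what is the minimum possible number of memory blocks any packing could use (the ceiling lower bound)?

5 memory blocks

Total size = 33 + 19 + 18 + 43 + 17 + 41 + 34 + 17 + 18 + 35 = 275 MB.
⌈275 / 64⌉ = 5.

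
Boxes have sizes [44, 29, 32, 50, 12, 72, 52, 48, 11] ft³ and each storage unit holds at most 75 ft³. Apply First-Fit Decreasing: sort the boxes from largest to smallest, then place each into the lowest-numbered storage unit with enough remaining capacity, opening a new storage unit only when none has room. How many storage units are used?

6 storage units

Sorted descending: 72, 52, 50, 48, 44, 32, 29, 12, 11.
Put 72 ft³ in storage unit 1; 3 ft³ remain.
Put 52 ft³ in storage unit 2; 23 ft³ remain.
Put 50 ft³ in storage unit 3; 25 ft³ remain.
Put 48 ft³ in storage unit 4; 27 ft³ remain.
Put 44 ft³ in storage unit 5; 31 ft³ remain.
Put 32 ft³ in storage unit 6; 43 ft³ remain.
Put 29 ft³ in storage unit 5; 2 ft³ remain.
Put 12 ft³ in storage unit 2; 11 ft³ remain.
Put 11 ft³ in storage unit 2; 0 ft³ remain.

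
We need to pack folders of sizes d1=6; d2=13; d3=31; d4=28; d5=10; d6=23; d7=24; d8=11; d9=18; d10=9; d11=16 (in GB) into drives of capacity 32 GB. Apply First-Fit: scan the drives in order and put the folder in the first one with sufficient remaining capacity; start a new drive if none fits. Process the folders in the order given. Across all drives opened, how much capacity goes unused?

drive 1: place d1 (6 GB), 26 GB left
drive 1: place d2 (13 GB), 13 GB left
drive 2: place d3 (31 GB), 1 GB left
drive 3: place d4 (28 GB), 4 GB left
drive 1: place d5 (10 GB), 3 GB left
drive 4: place d6 (23 GB), 9 GB left
drive 5: place d7 (24 GB), 8 GB left
drive 6: place d8 (11 GB), 21 GB left
drive 6: place d9 (18 GB), 3 GB left
drive 4: place d10 (9 GB), 0 GB left
drive 7: place d11 (16 GB), 16 GB left
7 drives × 32 GB = 224 GB; used 189 GB; unused 35 GB.

35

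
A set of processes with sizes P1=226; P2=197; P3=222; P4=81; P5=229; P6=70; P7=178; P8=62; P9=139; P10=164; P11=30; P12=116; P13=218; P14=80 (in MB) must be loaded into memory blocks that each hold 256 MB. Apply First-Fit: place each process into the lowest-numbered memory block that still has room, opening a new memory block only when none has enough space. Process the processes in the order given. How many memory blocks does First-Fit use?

9 memory blocks

memory block 1: place P1 (226 MB), 30 MB left
memory block 2: place P2 (197 MB), 59 MB left
memory block 3: place P3 (222 MB), 34 MB left
memory block 4: place P4 (81 MB), 175 MB left
memory block 5: place P5 (229 MB), 27 MB left
memory block 4: place P6 (70 MB), 105 MB left
memory block 6: place P7 (178 MB), 78 MB left
memory block 4: place P8 (62 MB), 43 MB left
memory block 7: place P9 (139 MB), 117 MB left
memory block 8: place P10 (164 MB), 92 MB left
memory block 1: place P11 (30 MB), 0 MB left
memory block 7: place P12 (116 MB), 1 MB left
memory block 9: place P13 (218 MB), 38 MB left
memory block 8: place P14 (80 MB), 12 MB left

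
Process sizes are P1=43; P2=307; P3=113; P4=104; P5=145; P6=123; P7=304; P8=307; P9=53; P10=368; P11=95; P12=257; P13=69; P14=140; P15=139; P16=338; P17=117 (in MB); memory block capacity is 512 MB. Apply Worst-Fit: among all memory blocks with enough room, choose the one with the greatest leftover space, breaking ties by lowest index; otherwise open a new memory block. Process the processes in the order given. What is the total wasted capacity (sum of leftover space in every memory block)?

562

memory block 1: place P1 (43 MB), 469 MB left
memory block 1: place P2 (307 MB), 162 MB left
memory block 1: place P3 (113 MB), 49 MB left
memory block 2: place P4 (104 MB), 408 MB left
memory block 2: place P5 (145 MB), 263 MB left
memory block 2: place P6 (123 MB), 140 MB left
memory block 3: place P7 (304 MB), 208 MB left
memory block 4: place P8 (307 MB), 205 MB left
memory block 3: place P9 (53 MB), 155 MB left
memory block 5: place P10 (368 MB), 144 MB left
memory block 4: place P11 (95 MB), 110 MB left
memory block 6: place P12 (257 MB), 255 MB left
memory block 6: place P13 (69 MB), 186 MB left
memory block 6: place P14 (140 MB), 46 MB left
memory block 3: place P15 (139 MB), 16 MB left
memory block 7: place P16 (338 MB), 174 MB left
memory block 7: place P17 (117 MB), 57 MB left
7 memory blocks × 512 MB = 3584 MB; used 3022 MB; unused 562 MB.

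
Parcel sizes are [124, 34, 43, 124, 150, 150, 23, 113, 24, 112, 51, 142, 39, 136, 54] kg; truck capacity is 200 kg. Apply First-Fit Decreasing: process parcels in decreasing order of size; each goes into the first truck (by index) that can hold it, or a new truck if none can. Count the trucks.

Sorted descending: 150, 150, 142, 136, 124, 124, 113, 112, 54, 51, 43, 39, 34, 24, 23.
truck 1: place 150 kg, 50 kg left
truck 2: place 150 kg, 50 kg left
truck 3: place 142 kg, 58 kg left
truck 4: place 136 kg, 64 kg left
truck 5: place 124 kg, 76 kg left
truck 6: place 124 kg, 76 kg left
truck 7: place 113 kg, 87 kg left
truck 8: place 112 kg, 88 kg left
truck 3: place 54 kg, 4 kg left
truck 4: place 51 kg, 13 kg left
truck 1: place 43 kg, 7 kg left
truck 2: place 39 kg, 11 kg left
truck 5: place 34 kg, 42 kg left
truck 5: place 24 kg, 18 kg left
truck 6: place 23 kg, 53 kg left

8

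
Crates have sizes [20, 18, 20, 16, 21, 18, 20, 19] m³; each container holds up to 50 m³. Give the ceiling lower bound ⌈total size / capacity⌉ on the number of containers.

4

Total size = 20 + 18 + 20 + 16 + 21 + 18 + 20 + 19 = 152 m³.
⌈152 / 50⌉ = 4.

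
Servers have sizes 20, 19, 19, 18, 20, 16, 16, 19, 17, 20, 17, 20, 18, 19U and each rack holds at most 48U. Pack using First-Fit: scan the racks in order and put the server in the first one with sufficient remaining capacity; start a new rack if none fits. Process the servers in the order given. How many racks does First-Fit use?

7 racks

20U → rack 1 (remaining 28U)
19U → rack 1 (remaining 9U)
19U → rack 2 (remaining 29U)
18U → rack 2 (remaining 11U)
20U → rack 3 (remaining 28U)
16U → rack 3 (remaining 12U)
16U → rack 4 (remaining 32U)
19U → rack 4 (remaining 13U)
17U → rack 5 (remaining 31U)
20U → rack 5 (remaining 11U)
17U → rack 6 (remaining 31U)
20U → rack 6 (remaining 11U)
18U → rack 7 (remaining 30U)
19U → rack 7 (remaining 11U)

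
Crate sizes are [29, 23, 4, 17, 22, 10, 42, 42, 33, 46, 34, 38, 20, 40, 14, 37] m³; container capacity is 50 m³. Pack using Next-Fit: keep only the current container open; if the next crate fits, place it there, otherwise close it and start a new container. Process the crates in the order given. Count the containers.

13 containers

container 1: place 29 m³, 21 m³ left
container 2: place 23 m³, 27 m³ left
container 2: place 4 m³, 23 m³ left
container 2: place 17 m³, 6 m³ left
container 3: place 22 m³, 28 m³ left
container 3: place 10 m³, 18 m³ left
container 4: place 42 m³, 8 m³ left
container 5: place 42 m³, 8 m³ left
container 6: place 33 m³, 17 m³ left
container 7: place 46 m³, 4 m³ left
container 8: place 34 m³, 16 m³ left
container 9: place 38 m³, 12 m³ left
container 10: place 20 m³, 30 m³ left
container 11: place 40 m³, 10 m³ left
container 12: place 14 m³, 36 m³ left
container 13: place 37 m³, 13 m³ left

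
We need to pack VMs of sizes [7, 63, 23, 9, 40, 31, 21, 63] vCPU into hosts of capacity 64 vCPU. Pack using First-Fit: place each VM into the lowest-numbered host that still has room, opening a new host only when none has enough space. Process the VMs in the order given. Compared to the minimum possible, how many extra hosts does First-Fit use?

First-Fit: [7,23,9,21] [63] [40] [31] [63] → 5 hosts.
Total size 257 vCPU; any packing needs at least ⌈257/64⌉ = 5 hosts.
So 5 is already optimal.

0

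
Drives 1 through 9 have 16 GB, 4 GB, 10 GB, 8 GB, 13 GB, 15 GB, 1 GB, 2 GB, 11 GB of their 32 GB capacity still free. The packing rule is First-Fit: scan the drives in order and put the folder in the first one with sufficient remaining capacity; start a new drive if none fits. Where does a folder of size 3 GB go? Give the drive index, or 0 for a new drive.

1

Drives with room: drive 1 (16 GB), drive 2 (4 GB), drive 3 (10 GB), drive 4 (8 GB), drive 5 (13 GB), drive 6 (15 GB), drive 9 (11 GB).
The first with room is drive 1.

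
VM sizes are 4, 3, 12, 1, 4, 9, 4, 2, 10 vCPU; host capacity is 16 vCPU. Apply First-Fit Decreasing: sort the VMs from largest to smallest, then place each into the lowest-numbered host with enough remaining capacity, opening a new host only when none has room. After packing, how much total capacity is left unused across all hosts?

15

Sorted descending: 12, 10, 9, 4, 4, 4, 3, 2, 1.
host 1: place 12 vCPU, 4 vCPU left
host 2: place 10 vCPU, 6 vCPU left
host 3: place 9 vCPU, 7 vCPU left
host 1: place 4 vCPU, 0 vCPU left
host 2: place 4 vCPU, 2 vCPU left
host 3: place 4 vCPU, 3 vCPU left
host 3: place 3 vCPU, 0 vCPU left
host 2: place 2 vCPU, 0 vCPU left
host 4: place 1 vCPU, 15 vCPU left
4 hosts × 16 vCPU = 64 vCPU; used 49 vCPU; unused 15 vCPU.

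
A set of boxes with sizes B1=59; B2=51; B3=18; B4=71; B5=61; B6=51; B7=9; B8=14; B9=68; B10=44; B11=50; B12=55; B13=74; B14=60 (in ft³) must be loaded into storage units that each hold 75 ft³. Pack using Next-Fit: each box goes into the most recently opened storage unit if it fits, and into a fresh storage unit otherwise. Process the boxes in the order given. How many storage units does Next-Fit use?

11

storage unit 1: place B1 (59 ft³), 16 ft³ left
storage unit 2: place B2 (51 ft³), 24 ft³ left
storage unit 2: place B3 (18 ft³), 6 ft³ left
storage unit 3: place B4 (71 ft³), 4 ft³ left
storage unit 4: place B5 (61 ft³), 14 ft³ left
storage unit 5: place B6 (51 ft³), 24 ft³ left
storage unit 5: place B7 (9 ft³), 15 ft³ left
storage unit 5: place B8 (14 ft³), 1 ft³ left
storage unit 6: place B9 (68 ft³), 7 ft³ left
storage unit 7: place B10 (44 ft³), 31 ft³ left
storage unit 8: place B11 (50 ft³), 25 ft³ left
storage unit 9: place B12 (55 ft³), 20 ft³ left
storage unit 10: place B13 (74 ft³), 1 ft³ left
storage unit 11: place B14 (60 ft³), 15 ft³ left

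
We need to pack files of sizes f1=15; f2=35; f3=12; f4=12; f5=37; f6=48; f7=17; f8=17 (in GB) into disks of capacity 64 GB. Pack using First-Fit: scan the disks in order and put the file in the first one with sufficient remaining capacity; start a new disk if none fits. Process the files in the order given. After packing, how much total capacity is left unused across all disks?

Put f1 (15 GB) in disk 1; 49 GB remain.
Put f2 (35 GB) in disk 1; 14 GB remain.
Put f3 (12 GB) in disk 1; 2 GB remain.
Put f4 (12 GB) in disk 2; 52 GB remain.
Put f5 (37 GB) in disk 2; 15 GB remain.
Put f6 (48 GB) in disk 3; 16 GB remain.
Put f7 (17 GB) in disk 4; 47 GB remain.
Put f8 (17 GB) in disk 4; 30 GB remain.
4 disks × 64 GB = 256 GB; used 193 GB; unused 63 GB.

63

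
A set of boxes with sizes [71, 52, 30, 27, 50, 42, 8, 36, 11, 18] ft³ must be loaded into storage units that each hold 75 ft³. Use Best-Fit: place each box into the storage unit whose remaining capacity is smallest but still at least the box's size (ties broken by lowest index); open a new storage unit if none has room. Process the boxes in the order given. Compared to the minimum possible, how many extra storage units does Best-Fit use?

Best-Fit: [71] [52,11] [30,27,8] [50,18] [42] [36] → 6 storage units.
Total size 345 ft³; any packing needs at least ⌈345/75⌉ = 5 storage units.
An optimal packing achieves that bound: [71] [52,18] [50,11,8] [42,30] [36,27] → 5 storage units.
Excess: 6 − 5 = 1.

1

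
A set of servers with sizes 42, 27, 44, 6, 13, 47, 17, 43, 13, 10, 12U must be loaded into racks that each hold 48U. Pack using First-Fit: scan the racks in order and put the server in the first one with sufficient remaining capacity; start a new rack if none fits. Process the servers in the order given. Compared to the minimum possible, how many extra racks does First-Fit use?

First-Fit: [42,6] [27,13] [44] [47] [17,13,10] [43] [12] → 7 racks.
Total size 274U; any packing needs at least ⌈274/48⌉ = 6 racks.
An optimal packing achieves that bound: [47] [44] [43] [42,6] [27,17] [13,13,12,10] → 6 racks.
Excess: 7 − 6 = 1.

1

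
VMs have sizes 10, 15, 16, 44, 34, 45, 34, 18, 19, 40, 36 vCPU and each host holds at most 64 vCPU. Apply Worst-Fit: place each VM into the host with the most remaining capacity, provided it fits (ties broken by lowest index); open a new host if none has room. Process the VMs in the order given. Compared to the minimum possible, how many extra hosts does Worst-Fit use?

1

Worst-Fit: [10,15,16] [44] [34,18] [45] [34,19] [40] [36] → 7 hosts.
6 VMs exceed 32 vCPU (half the capacity), and no two of those can share a host, so at least 6 hosts are needed.
An optimal packing achieves that bound: [45,19] [44,18] [40,16] [36,15,10] [34] [34] → 6 hosts.
Excess: 7 − 6 = 1.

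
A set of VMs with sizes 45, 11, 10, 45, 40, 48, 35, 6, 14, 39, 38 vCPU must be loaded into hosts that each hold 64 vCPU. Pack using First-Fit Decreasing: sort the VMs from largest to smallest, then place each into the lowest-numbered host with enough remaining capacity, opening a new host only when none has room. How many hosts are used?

7 hosts

Sorted descending: 48, 45, 45, 40, 39, 38, 35, 14, 11, 10, 6.
Put 48 vCPU in host 1; 16 vCPU remain.
Put 45 vCPU in host 2; 19 vCPU remain.
Put 45 vCPU in host 3; 19 vCPU remain.
Put 40 vCPU in host 4; 24 vCPU remain.
Put 39 vCPU in host 5; 25 vCPU remain.
Put 38 vCPU in host 6; 26 vCPU remain.
Put 35 vCPU in host 7; 29 vCPU remain.
Put 14 vCPU in host 1; 2 vCPU remain.
Put 11 vCPU in host 2; 8 vCPU remain.
Put 10 vCPU in host 3; 9 vCPU remain.
Put 6 vCPU in host 2; 2 vCPU remain.
Final hosts: [48,14] [45,11,6] [45,10] [40] [39] [38] [35].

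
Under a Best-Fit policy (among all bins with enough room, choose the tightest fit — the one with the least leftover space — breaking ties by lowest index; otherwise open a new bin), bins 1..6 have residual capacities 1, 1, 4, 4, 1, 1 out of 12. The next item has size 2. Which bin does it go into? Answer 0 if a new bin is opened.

Bins with room: bin 3 (4), bin 4 (4).
Tightest fit is bin 3 with 4 free.

3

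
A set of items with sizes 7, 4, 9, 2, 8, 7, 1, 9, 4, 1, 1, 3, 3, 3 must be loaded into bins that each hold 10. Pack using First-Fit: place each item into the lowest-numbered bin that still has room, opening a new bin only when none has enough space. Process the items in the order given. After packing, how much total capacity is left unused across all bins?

7 → bin 1 (remaining 3)
4 → bin 2 (remaining 6)
9 → bin 3 (remaining 1)
2 → bin 1 (remaining 1)
8 → bin 4 (remaining 2)
7 → bin 5 (remaining 3)
1 → bin 1 (remaining 0)
9 → bin 6 (remaining 1)
4 → bin 2 (remaining 2)
1 → bin 2 (remaining 1)
1 → bin 2 (remaining 0)
3 → bin 5 (remaining 0)
3 → bin 7 (remaining 7)
3 → bin 7 (remaining 4)
7 bins × 10 = 70; used 62; unused 8.

8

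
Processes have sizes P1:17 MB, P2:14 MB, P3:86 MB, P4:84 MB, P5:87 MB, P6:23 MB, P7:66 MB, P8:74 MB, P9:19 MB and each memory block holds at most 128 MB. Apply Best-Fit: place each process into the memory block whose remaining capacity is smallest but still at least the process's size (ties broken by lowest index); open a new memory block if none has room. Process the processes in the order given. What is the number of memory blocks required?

5

Put P1 (17 MB) in memory block 1; 111 MB remain.
Put P2 (14 MB) in memory block 1; 97 MB remain.
Put P3 (86 MB) in memory block 1; 11 MB remain.
Put P4 (84 MB) in memory block 2; 44 MB remain.
Put P5 (87 MB) in memory block 3; 41 MB remain.
Put P6 (23 MB) in memory block 3; 18 MB remain.
Put P7 (66 MB) in memory block 4; 62 MB remain.
Put P8 (74 MB) in memory block 5; 54 MB remain.
Put P9 (19 MB) in memory block 2; 25 MB remain.
Final memory blocks: [17,14,86] [84,19] [87,23] [66] [74].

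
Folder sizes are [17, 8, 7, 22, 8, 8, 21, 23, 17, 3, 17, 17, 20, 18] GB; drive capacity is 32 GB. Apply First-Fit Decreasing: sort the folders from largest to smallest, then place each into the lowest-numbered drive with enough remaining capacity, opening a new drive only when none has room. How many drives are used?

Sorted descending: 23, 22, 21, 20, 18, 17, 17, 17, 17, 8, 8, 8, 7, 3.
23 GB → drive 1 (remaining 9 GB)
22 GB → drive 2 (remaining 10 GB)
21 GB → drive 3 (remaining 11 GB)
20 GB → drive 4 (remaining 12 GB)
18 GB → drive 5 (remaining 14 GB)
17 GB → drive 6 (remaining 15 GB)
17 GB → drive 7 (remaining 15 GB)
17 GB → drive 8 (remaining 15 GB)
17 GB → drive 9 (remaining 15 GB)
8 GB → drive 1 (remaining 1 GB)
8 GB → drive 2 (remaining 2 GB)
8 GB → drive 3 (remaining 3 GB)
7 GB → drive 4 (remaining 5 GB)
3 GB → drive 3 (remaining 0 GB)
Final drives: [23,8] [22,8] [21,8,3] [20,7] [18] [17] [17] [17] [17].

9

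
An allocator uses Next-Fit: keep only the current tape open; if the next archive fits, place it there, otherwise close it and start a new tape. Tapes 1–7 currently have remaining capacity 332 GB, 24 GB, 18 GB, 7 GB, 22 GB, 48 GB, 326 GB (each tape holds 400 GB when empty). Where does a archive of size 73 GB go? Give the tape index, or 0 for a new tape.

Next-Fit only looks at tape 7, which has 326 GB free.
73 GB fits there.

7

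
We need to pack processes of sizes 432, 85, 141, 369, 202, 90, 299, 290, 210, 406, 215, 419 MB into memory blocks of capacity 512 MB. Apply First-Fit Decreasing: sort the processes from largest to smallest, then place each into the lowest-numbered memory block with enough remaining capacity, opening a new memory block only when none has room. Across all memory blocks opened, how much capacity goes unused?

426

Sorted descending: 432, 419, 406, 369, 299, 290, 215, 210, 202, 141, 90, 85.
432 MB → memory block 1 (remaining 80 MB)
419 MB → memory block 2 (remaining 93 MB)
406 MB → memory block 3 (remaining 106 MB)
369 MB → memory block 4 (remaining 143 MB)
299 MB → memory block 5 (remaining 213 MB)
290 MB → memory block 6 (remaining 222 MB)
215 MB → memory block 6 (remaining 7 MB)
210 MB → memory block 5 (remaining 3 MB)
202 MB → memory block 7 (remaining 310 MB)
141 MB → memory block 4 (remaining 2 MB)
90 MB → memory block 2 (remaining 3 MB)
85 MB → memory block 3 (remaining 21 MB)
7 memory blocks × 512 MB = 3584 MB; used 3158 MB; unused 426 MB.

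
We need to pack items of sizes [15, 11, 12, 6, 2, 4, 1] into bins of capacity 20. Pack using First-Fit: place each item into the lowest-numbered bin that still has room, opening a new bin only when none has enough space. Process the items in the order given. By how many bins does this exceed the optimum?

0

First-Fit: [15,2,1] [11,6] [12,4] → 3 bins.
Total size 51; any packing needs at least ⌈51/20⌉ = 3 bins.
So 3 is already optimal.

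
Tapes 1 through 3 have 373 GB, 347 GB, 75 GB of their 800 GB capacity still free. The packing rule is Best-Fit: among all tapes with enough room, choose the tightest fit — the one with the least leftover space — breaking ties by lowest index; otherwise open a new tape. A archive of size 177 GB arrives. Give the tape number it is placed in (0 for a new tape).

Tapes with room: tape 1 (373 GB), tape 2 (347 GB).
Tightest fit is tape 2 with 347 GB free.

2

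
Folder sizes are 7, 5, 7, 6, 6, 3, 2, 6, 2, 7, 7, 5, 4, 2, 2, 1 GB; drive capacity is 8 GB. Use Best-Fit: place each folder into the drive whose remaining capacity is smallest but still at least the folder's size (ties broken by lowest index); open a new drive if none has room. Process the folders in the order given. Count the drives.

Put 7 GB in drive 1; 1 GB remain.
Put 5 GB in drive 2; 3 GB remain.
Put 7 GB in drive 3; 1 GB remain.
Put 6 GB in drive 4; 2 GB remain.
Put 6 GB in drive 5; 2 GB remain.
Put 3 GB in drive 2; 0 GB remain.
Put 2 GB in drive 4; 0 GB remain.
Put 6 GB in drive 6; 2 GB remain.
Put 2 GB in drive 5; 0 GB remain.
Put 7 GB in drive 7; 1 GB remain.
Put 7 GB in drive 8; 1 GB remain.
Put 5 GB in drive 9; 3 GB remain.
Put 4 GB in drive 10; 4 GB remain.
Put 2 GB in drive 6; 0 GB remain.
Put 2 GB in drive 9; 1 GB remain.
Put 1 GB in drive 1; 0 GB remain.
Final drives: [7,1] [5,3] [7] [6,2] [6,2] [6,2] [7] [7] [5,2] [4].

10 drives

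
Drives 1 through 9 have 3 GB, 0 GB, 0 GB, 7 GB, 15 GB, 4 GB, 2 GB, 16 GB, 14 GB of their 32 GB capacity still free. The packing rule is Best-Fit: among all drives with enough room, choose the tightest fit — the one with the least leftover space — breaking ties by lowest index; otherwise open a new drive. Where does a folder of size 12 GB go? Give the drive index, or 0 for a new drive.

Drives with room: drive 5 (15 GB), drive 8 (16 GB), drive 9 (14 GB).
Tightest fit is drive 9 with 14 GB free.

9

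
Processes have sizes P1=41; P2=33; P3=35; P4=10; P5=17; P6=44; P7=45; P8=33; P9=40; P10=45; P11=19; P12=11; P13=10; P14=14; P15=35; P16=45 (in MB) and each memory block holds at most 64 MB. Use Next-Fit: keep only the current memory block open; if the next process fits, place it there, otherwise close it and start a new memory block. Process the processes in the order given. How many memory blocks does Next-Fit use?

11 memory blocks

memory block 1: place P1 (41 MB), 23 MB left
memory block 2: place P2 (33 MB), 31 MB left
memory block 3: place P3 (35 MB), 29 MB left
memory block 3: place P4 (10 MB), 19 MB left
memory block 3: place P5 (17 MB), 2 MB left
memory block 4: place P6 (44 MB), 20 MB left
memory block 5: place P7 (45 MB), 19 MB left
memory block 6: place P8 (33 MB), 31 MB left
memory block 7: place P9 (40 MB), 24 MB left
memory block 8: place P10 (45 MB), 19 MB left
memory block 8: place P11 (19 MB), 0 MB left
memory block 9: place P12 (11 MB), 53 MB left
memory block 9: place P13 (10 MB), 43 MB left
memory block 9: place P14 (14 MB), 29 MB left
memory block 10: place P15 (35 MB), 29 MB left
memory block 11: place P16 (45 MB), 19 MB left
Final memory blocks: [41] [33] [35,10,17] [44] [45] [33] [40] [45,19] [11,10,14] [35] [45].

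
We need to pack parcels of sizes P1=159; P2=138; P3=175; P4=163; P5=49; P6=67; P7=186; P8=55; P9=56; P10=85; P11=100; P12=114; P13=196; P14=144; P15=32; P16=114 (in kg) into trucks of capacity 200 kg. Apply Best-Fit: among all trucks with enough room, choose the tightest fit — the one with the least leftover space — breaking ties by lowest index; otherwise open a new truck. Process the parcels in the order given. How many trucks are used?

truck 1: place P1 (159 kg), 41 kg left
truck 2: place P2 (138 kg), 62 kg left
truck 3: place P3 (175 kg), 25 kg left
truck 4: place P4 (163 kg), 37 kg left
truck 2: place P5 (49 kg), 13 kg left
truck 5: place P6 (67 kg), 133 kg left
truck 6: place P7 (186 kg), 14 kg left
truck 5: place P8 (55 kg), 78 kg left
truck 5: place P9 (56 kg), 22 kg left
truck 7: place P10 (85 kg), 115 kg left
truck 7: place P11 (100 kg), 15 kg left
truck 8: place P12 (114 kg), 86 kg left
truck 9: place P13 (196 kg), 4 kg left
truck 10: place P14 (144 kg), 56 kg left
truck 4: place P15 (32 kg), 5 kg left
truck 11: place P16 (114 kg), 86 kg left
Final trucks: [159] [138,49] [175] [163,32] [67,55,56] [186] [85,100] [114] [196] [144] [114].

11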